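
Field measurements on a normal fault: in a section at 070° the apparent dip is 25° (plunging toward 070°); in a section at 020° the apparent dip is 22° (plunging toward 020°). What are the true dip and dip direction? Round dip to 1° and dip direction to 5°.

Each apparent-dip line lies in the plane. As unit vectors (x east, y north, z up), v₁ plunges 25°→070° and v₂ plunges 22°→020°.
The plane normal is n = v₁ × v₂ ∝ (0.252, 0.185, 0.644).
Dip δ = arctan(|n_h|/n_z) = arctan(0.313/0.644) = 25.9°.
Dip direction = azimuth of (n_x, n_y) = atan2(0.252, 0.185) = 54°.

true dip 26°, dip direction 055°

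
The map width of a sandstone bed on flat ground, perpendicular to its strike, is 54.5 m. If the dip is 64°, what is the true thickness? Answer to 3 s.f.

True thickness t = w · sin(dip) = 54.5 × sin 64°
t = 54.5 × 0.8988 = 48.984 m

49.0 m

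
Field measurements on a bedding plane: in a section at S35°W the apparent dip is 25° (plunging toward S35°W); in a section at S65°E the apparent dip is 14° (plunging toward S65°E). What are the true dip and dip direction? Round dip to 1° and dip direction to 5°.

true dip 30°, dip direction 180°

The two traces are lines in the plane: v₁ = (sin 215°·cos 25°, cos 215°·cos 25°, −sin 25°), v₂ = (sin 115°·cos 14°, cos 115°·cos 14°, −sin 14°).
Cross product v₁ × v₂ gives the pole to the plane: n ∝ (0.006, -0.497, 0.866).
True dip = arccos(n_z / |n|) = arccos(0.8671) = 29.9°.
The horizontal component of n points toward azimuth atan2(n_x, n_y) = 179°, the dip direction.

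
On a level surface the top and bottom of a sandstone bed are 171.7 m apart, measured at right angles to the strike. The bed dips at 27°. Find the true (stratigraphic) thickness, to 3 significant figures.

78.0 m

True thickness t = w · sin(dip) = 171.7 × sin 27°
t = 171.7 × 0.4540 = 77.950 m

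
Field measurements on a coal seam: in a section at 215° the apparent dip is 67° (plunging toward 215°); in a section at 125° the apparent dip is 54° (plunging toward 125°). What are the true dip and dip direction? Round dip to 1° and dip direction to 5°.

true dip 70°, dip direction 185°

Each apparent-dip line lies in the plane. As unit vectors (x east, y north, z up), v₁ plunges 67°→215° and v₂ plunges 54°→125°.
n = v₁ × v₂ = (-0.051, -0.625, 0.230) (taken with n_z > 0).
tan δ = √(n_x²+n_y²)/n_z = 0.627/0.230, so δ = 69.9°.
The horizontal component of n points toward azimuth atan2(n_x, n_y) = 185°, the dip direction.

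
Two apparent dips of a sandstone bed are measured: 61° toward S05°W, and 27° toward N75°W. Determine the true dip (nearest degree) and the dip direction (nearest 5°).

true dip 63°, dip direction 210°

Each apparent-dip line lies in the plane. As unit vectors (x east, y north, z up), v₁ plunges 61°→S05°W and v₂ plunges 27°→N75°W.
The plane normal is n = v₁ × v₂ ∝ (-0.421, -0.734, 0.425).
True dip = arccos(n_z / |n|) = arccos(0.4493) = 63.3°.
Dip direction = atan2(-0.421, -0.734) = 210° (azimuth of n's horizontal projection).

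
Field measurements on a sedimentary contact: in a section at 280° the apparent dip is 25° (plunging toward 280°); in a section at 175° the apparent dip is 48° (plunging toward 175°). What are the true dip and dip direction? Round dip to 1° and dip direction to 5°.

true dip 54°, dip direction 210°

Represent each trace as a vector plunging at its apparent dip toward its trend (east-north-up frame): v₁ = (-0.893, 0.157, -0.423), v₂ = (0.058, -0.667, -0.743).
The plane normal is n = v₁ × v₂ ∝ (-0.399, -0.688, 0.586).
tan δ = √(n_x²+n_y²)/n_z = 0.795/0.586, so δ = 53.6°.
Dip direction = azimuth of (n_x, n_y) = atan2(-0.399, -0.688) = 210°.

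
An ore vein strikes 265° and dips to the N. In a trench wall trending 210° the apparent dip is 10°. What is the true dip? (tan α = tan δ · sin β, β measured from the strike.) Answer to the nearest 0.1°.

β = acute angle between strike 265° and section 210° = 55°.
tan δ = tan α / sin β = tan 10° / sin 55° = 0.1763 / 0.8192 = 0.2153
δ = arctan(0.2153) = 12.15°

12.1°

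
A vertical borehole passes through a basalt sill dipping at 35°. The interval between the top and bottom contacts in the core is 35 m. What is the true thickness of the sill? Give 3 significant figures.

28.7 m

True thickness t = h · cos(dip) = 35 × cos 35°
t = 35 × 0.8192 = 28.670 m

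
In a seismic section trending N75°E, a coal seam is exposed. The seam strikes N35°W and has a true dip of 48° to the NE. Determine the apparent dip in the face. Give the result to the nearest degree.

46°

The section lies 70° from the strike.
tan α = tan 48° × sin 70° = 1.1106 × 0.9397 = 1.0436
apparent dip = arctan 1.0436 = 46.22°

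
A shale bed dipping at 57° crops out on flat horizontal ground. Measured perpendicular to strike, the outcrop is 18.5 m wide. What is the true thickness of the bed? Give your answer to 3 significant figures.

True thickness t = w · sin(dip) = 18.5 × sin 57°
t = 18.5 × 0.8387 = 15.515 m

15.5 m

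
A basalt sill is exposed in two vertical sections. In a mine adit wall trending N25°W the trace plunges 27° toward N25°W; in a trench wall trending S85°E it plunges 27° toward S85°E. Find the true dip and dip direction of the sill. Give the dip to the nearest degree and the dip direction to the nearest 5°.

true dip 46°, dip direction 035°

The two traces are lines in the plane: v₁ = (sin 335°·cos 27°, cos 335°·cos 27°, −sin 27°), v₂ = (sin 95°·cos 27°, cos 95°·cos 27°, −sin 27°).
The plane normal is n = v₁ × v₂ ∝ (0.402, 0.574, 0.688).
tan δ = √(n_x²+n_y²)/n_z = 0.701/0.688, so δ = 45.5°.
The horizontal component of n points toward azimuth atan2(n_x, n_y) = 35°, the dip direction.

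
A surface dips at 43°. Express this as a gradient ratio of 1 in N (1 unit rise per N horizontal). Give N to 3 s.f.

1 : N means tan θ = 1/N, so N = 1/tan 43° = 1/0.9325

1 in 1.07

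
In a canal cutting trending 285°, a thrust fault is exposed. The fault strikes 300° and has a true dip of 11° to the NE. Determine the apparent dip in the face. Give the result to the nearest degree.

3°

Angle between strike (300°) and section (285°): β = 15°.
tan(apparent dip) = tan 11° · sin 15° = 0.0503
α = arctan(0.0503) = 2.88°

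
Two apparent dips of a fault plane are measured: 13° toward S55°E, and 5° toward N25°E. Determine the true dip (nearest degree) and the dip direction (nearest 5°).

true dip 15°, dip direction 095°

Represent each trace as a vector plunging at its apparent dip toward its trend (east-north-up frame): v₁ = (0.798, -0.559, -0.225), v₂ = (0.421, 0.903, -0.087).
n = v₁ × v₂ = (0.252, -0.025, 0.956) (taken with n_z > 0).
tan δ = √(n_x²+n_y²)/n_z = 0.253/0.956, so δ = 14.8°.
The horizontal component of n points toward azimuth atan2(n_x, n_y) = 96°, the dip direction.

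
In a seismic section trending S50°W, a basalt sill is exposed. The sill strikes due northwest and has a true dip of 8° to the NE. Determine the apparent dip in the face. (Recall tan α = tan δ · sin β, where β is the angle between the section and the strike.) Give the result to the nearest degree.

8°

The strike is due northwest and the section trends S50°W; the acute angle between them is β = 85°.
tan α = tan 8° × sin 85° = 0.1405 × 0.9962 = 0.1400
apparent dip = arctan 0.1400 = 7.97°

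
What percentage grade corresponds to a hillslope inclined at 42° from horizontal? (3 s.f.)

90.0%

grade % = 100 × tan 42° = 100 × 0.9004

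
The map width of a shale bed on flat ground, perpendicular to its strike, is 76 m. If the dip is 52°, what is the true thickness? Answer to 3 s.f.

True thickness t = w · sin(dip) = 76 × sin 52°
t = 76 × 0.7880 = 59.889 m

59.9 m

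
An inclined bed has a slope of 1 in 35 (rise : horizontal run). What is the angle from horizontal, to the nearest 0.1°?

tan θ = 1/35 = 0.0286
θ = arctan(0.0286) = 1.64°

1.6°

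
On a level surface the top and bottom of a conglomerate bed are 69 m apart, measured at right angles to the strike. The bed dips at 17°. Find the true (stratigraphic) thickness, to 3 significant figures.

True thickness t = w · sin(dip) = 69 × sin 17°
t = 69 × 0.2924 = 20.174 m

20.2 m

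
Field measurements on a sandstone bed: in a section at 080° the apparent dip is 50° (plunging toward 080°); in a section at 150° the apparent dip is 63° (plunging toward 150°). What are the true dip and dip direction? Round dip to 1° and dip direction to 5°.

true dip 64°, dip direction 135°

Each apparent-dip line lies in the plane. As unit vectors (x east, y north, z up), v₁ plunges 50°→080° and v₂ plunges 63°→150°.
n = v₁ × v₂ = (0.401, -0.390, 0.274) (taken with n_z > 0).
tan δ = √(n_x²+n_y²)/n_z = 0.559/0.274, so δ = 63.9°.
Dip direction = azimuth of (n_x, n_y) = atan2(0.401, -0.390) = 134°.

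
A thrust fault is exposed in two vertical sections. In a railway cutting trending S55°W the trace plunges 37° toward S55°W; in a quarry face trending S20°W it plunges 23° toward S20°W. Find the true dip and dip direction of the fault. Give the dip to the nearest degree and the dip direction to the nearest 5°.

The two traces are lines in the plane: v₁ = (sin 235°·cos 37°, cos 235°·cos 37°, −sin 37°), v₂ = (sin 200°·cos 23°, cos 200°·cos 23°, −sin 23°).
n = v₁ × v₂ = (-0.342, -0.066, 0.422) (taken with n_z > 0).
True dip = arccos(n_z / |n|) = arccos(0.7713) = 39.5°.
Dip direction = azimuth of (n_x, n_y) = atan2(-0.342, -0.066) = 259°.

true dip 40°, dip direction 260°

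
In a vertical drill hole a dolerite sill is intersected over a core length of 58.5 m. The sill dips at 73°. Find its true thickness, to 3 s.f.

17.1 m

True thickness t = h · cos(dip) = 58.5 × cos 73°
t = 58.5 × 0.2924 = 17.104 m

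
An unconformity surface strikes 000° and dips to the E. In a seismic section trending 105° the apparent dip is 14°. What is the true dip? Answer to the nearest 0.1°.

14.5°

The section is 75° from the strike.
tan(true dip) = tan 14° / sin 75° = 0.2581
δ = arctan(0.2581) = 14.47°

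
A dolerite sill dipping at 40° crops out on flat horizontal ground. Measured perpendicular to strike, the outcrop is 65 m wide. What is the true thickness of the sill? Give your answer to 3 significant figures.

True thickness t = w · sin(dip) = 65 × sin 40°
t = 65 × 0.6428 = 41.781 m

41.8 m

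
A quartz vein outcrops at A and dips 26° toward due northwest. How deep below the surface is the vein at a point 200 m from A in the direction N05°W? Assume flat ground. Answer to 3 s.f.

The hole lies 40° from the dip direction, so the down-dip offset is 200 × cos 40° = 153.21 m.
Depth = down-dip offset × tan(dip) = 153.21 × tan 26° = 153.21 × 0.4877
Depth = 74.72 m

74.7 m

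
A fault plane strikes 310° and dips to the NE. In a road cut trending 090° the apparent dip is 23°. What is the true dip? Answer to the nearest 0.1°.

33.4°

The section is 40° from the strike.
tan(true dip) = tan 23° / sin 40° = 0.6604
true dip = arctan 0.6604 = 33.44°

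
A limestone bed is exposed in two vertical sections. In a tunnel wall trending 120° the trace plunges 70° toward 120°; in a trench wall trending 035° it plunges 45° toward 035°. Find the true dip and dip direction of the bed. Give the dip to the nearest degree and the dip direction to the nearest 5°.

Each apparent-dip line lies in the plane. As unit vectors (x east, y north, z up), v₁ plunges 70°→120° and v₂ plunges 45°→035°.
The plane normal is n = v₁ × v₂ ∝ (0.665, -0.172, 0.241).
Dip δ = arctan(|n_h|/n_z) = arctan(0.687/0.241) = 70.7°.
Dip direction = azimuth of (n_x, n_y) = atan2(0.665, -0.172) = 104°.

true dip 71°, dip direction 105°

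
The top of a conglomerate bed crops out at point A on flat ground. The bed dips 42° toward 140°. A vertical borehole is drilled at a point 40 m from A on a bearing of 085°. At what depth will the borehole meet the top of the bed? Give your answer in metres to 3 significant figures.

The hole lies 55° from the dip direction, so the down-dip offset is 40 × cos 55° = 22.94 m.
Depth = down-dip offset × tan(dip) = 22.94 × tan 42° = 22.94 × 0.9004
Depth = 20.66 m

20.7 m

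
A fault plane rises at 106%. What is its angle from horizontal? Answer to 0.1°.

46.7°

tan θ = 106/100 = 1.0600
θ = arctan(1.0600) = 46.67°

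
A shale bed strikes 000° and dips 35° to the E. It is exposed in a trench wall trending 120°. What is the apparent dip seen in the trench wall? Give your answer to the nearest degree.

31°

Angle between strike (000°) and section (120°): β = 60°.
tan α = tan 35° × sin 60° = 0.7002 × 0.8660 = 0.6064
apparent dip = arctan 0.6064 = 31.23°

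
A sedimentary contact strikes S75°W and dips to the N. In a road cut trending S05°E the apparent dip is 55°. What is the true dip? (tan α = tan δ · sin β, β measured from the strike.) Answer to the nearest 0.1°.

55.4°

The section is 80° from the strike.
tan δ = tan α / sin β = tan 55° / sin 80° = 1.4281 / 0.9848 = 1.4502
true dip = arctan 1.4502 = 55.41°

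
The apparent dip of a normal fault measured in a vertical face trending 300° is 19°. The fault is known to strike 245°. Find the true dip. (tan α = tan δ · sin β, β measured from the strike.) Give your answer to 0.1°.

β = acute angle between strike 245° and section 300° = 55°.
tan(true dip) = tan 19° / sin 55° = 0.4203
δ = arctan(0.4203) = 22.80°

22.8°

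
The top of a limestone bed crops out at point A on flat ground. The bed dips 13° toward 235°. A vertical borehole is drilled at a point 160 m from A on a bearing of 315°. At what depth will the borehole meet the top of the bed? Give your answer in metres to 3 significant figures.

6.41 m

The hole lies 80° from the dip direction, so the down-dip offset is 160 × cos 80° = 27.78 m.
Depth = down-dip offset × tan(dip) = 27.78 × tan 13° = 27.78 × 0.2309
Depth = 6.41 m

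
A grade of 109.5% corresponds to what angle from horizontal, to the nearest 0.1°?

47.6°

tan θ = 109.5/100 = 1.0950
θ = arctan(1.0950) = 47.60°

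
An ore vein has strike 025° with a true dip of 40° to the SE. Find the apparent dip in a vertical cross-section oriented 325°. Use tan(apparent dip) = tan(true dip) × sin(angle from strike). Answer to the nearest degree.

36°

The section lies 60° from the strike.
tan(apparent dip) = tan 40° · sin 60° = 0.7267
α = arctan(0.7267) = 36.01°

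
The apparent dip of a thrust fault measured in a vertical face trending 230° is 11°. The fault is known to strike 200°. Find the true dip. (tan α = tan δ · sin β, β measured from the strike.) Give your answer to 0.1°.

21.2°

β = acute angle between strike 200° and section 230° = 30°.
tan δ = tan α / sin β = tan 11° / sin 30° = 0.1944 / 0.5000 = 0.3888
true dip = arctan 0.3888 = 21.24°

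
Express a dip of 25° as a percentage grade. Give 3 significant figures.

46.6%

grade % = 100 × tan 25° = 100 × 0.4663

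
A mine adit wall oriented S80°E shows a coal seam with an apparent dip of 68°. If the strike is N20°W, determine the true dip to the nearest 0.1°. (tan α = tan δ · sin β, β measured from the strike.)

70.7°

The section is 60° from the strike.
tan δ = tan α / sin β = tan 68° / sin 60° = 2.4751 / 0.8660 = 2.8580
true dip = arctan 2.8580 = 70.72°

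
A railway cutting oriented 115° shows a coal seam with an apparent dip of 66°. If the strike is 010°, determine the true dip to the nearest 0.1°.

66.7°

The section is 75° from the strike.
tan δ = tan α / sin β = tan 66° / sin 75° = 2.2460 / 0.9659 = 2.3253
true dip = arctan 2.3253 = 66.73°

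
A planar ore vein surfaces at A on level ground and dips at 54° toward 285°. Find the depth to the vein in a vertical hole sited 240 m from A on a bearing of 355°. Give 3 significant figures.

113 m

The hole lies 70° from the dip direction, so the down-dip offset is 240 × cos 70° = 82.08 m.
Depth = down-dip offset × tan(dip) = 82.08 × tan 54° = 82.08 × 1.3764
Depth = 112.98 m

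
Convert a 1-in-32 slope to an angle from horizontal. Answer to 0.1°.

tan θ = 1/32 = 0.0312
θ = arctan(0.0312) = 1.79°

1.8°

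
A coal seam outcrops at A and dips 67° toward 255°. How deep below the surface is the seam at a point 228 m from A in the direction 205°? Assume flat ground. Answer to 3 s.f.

The hole lies 50° from the dip direction, so the down-dip offset is 228 × cos 50° = 146.56 m.
Depth = down-dip offset × tan(dip) = 146.56 × tan 67° = 146.56 × 2.3559
Depth = 345.26 m

345 m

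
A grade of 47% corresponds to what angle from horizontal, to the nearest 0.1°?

25.2°

tan θ = 47/100 = 0.4700
θ = arctan(0.4700) = 25.17°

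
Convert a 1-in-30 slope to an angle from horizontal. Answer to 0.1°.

1.9°

tan θ = 1/30 = 0.0333
θ = arctan(0.0333) = 1.91°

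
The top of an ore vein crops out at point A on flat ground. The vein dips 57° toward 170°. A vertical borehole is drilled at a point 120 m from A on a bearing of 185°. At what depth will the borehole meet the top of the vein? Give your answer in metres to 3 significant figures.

178 m

The hole lies 15° from the dip direction, so the down-dip offset is 120 × cos 15° = 115.91 m.
Depth = down-dip offset × tan(dip) = 115.91 × tan 57° = 115.91 × 1.5399
Depth = 178.49 m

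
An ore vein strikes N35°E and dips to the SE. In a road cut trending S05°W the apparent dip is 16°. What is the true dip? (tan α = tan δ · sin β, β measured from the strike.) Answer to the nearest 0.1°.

29.8°

The section is 30° from the strike.
tan δ = tan α / sin β = tan 16° / sin 30° = 0.2867 / 0.5000 = 0.5735
true dip = arctan 0.5735 = 29.83°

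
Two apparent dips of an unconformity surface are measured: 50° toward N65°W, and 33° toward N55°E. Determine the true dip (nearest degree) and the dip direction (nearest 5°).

true dip 62°, dip direction 345°

The two traces are lines in the plane: v₁ = (sin 295°·cos 50°, cos 295°·cos 50°, −sin 50°), v₂ = (sin 55°·cos 33°, cos 55°·cos 33°, −sin 33°).
The plane normal is n = v₁ × v₂ ∝ (-0.221, 0.844, 0.467).
tan δ = √(n_x²+n_y²)/n_z = 0.872/0.467, so δ = 61.8°.
Dip direction = atan2(-0.221, 0.844) = 345° (azimuth of n's horizontal projection).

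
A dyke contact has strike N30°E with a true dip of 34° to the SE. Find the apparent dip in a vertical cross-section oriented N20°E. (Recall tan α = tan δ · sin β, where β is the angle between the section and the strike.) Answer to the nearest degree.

7°

The section lies 10° from the strike.
tan(apparent dip) = tan 34° · sin 10° = 0.1171
α = arctan(0.1171) = 6.68°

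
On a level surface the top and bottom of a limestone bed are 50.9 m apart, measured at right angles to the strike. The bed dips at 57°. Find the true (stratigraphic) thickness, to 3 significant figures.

42.7 m

True thickness t = w · sin(dip) = 50.9 × sin 57°
t = 50.9 × 0.8387 = 42.688 m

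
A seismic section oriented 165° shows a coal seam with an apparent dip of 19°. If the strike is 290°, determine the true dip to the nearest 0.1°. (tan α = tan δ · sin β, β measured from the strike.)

22.8°

β = acute angle between strike 290° and section 165° = 55°.
tan(true dip) = tan 19° / sin 55° = 0.4203
true dip = arctan 0.4203 = 22.80°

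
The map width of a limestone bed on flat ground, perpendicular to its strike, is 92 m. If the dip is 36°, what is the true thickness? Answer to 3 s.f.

54.1 m

True thickness t = w · sin(dip) = 92 × sin 36°
t = 92 × 0.5878 = 54.076 m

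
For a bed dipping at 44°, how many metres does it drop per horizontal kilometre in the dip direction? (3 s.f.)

966 m

drop per km = 1000 × tan 44° = 1000 × 0.9657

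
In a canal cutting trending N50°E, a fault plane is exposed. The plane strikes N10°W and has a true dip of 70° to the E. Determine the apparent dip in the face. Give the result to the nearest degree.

Angle between strike (N10°W) and section (N50°E): β = 60°.
tan α = tan 70° × sin 60° = 2.7475 × 0.8660 = 2.3794
apparent dip = arctan 2.3794 = 67.20°

67°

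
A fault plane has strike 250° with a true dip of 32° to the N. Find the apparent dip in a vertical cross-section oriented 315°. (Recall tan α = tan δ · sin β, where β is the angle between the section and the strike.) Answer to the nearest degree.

The strike is 250° and the section trends 315°; the acute angle between them is β = 65°.
tan α = tan 32° × sin 65° = 0.6249 × 0.9063 = 0.5663
apparent dip = arctan 0.5663 = 29.52°

30°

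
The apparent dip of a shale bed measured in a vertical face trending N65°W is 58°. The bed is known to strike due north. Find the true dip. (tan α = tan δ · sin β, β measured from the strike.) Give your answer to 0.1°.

60.5°

β = acute angle between strike due north and section N65°W = 65°.
tan(true dip) = tan 58° / sin 65° = 1.7658
δ = arctan(1.7658) = 60.48°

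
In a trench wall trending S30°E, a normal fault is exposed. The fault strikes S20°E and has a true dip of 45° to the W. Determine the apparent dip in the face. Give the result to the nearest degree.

10°

The section lies 10° from the strike.
tan α = tan 45° × sin 10° = 1.0000 × 0.1736 = 0.1736
apparent dip = arctan 0.1736 = 9.85°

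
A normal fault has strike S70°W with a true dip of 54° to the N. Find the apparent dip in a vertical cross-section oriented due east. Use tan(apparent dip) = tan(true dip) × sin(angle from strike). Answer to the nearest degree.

The strike is S70°W and the section trends due east; the acute angle between them is β = 20°.
tan(apparent dip) = tan 54° · sin 20° = 0.4708
α = arctan(0.4708) = 25.21°

25°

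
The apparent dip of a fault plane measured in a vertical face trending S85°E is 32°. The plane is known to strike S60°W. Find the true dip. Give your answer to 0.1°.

The section is 35° from the strike.
tan(true dip) = tan 32° / sin 35° = 1.0894
δ = arctan(1.0894) = 47.45°

47.5°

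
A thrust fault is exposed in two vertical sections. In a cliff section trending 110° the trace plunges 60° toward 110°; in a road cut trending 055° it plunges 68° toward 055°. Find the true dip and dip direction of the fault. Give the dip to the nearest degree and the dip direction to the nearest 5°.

true dip 68°, dip direction 065°

Each apparent-dip line lies in the plane. As unit vectors (x east, y north, z up), v₁ plunges 60°→110° and v₂ plunges 68°→055°.
n = v₁ × v₂ = (0.345, 0.170, 0.153) (taken with n_z > 0).
Dip δ = arctan(|n_h|/n_z) = arctan(0.384/0.153) = 68.2°.
The horizontal component of n points toward azimuth atan2(n_x, n_y) = 64°, the dip direction.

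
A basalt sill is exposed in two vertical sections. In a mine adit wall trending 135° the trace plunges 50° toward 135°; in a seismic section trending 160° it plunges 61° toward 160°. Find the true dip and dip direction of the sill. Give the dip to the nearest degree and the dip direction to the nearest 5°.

Represent each trace as a vector plunging at its apparent dip toward its trend (east-north-up frame): v₁ = (0.455, -0.455, -0.766), v₂ = (0.166, -0.456, -0.875).
Cross product v₁ × v₂ gives the pole to the plane: n ∝ (-0.049, -0.271, 0.132).
True dip = arccos(n_z / |n|) = arccos(0.4321) = 64.4°.
The horizontal component of n points toward azimuth atan2(n_x, n_y) = 190°, the dip direction.

true dip 64°, dip direction 190°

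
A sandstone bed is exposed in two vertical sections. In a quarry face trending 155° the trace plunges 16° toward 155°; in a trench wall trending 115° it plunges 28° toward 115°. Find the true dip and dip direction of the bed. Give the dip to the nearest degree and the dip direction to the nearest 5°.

The two traces are lines in the plane: v₁ = (sin 155°·cos 16°, cos 155°·cos 16°, −sin 16°), v₂ = (sin 115°·cos 28°, cos 115°·cos 28°, −sin 28°).
Cross product v₁ × v₂ gives the pole to the plane: n ∝ (0.306, -0.030, 0.546).
True dip = arccos(n_z / |n|) = arccos(0.8711) = 29.4°.
Dip direction = atan2(0.306, -0.030) = 96° (azimuth of n's horizontal projection).

true dip 29°, dip direction 095°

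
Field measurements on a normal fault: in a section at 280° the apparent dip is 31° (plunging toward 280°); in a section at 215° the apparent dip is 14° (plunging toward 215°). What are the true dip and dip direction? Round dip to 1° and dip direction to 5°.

true dip 31°, dip direction 280°

The two traces are lines in the plane: v₁ = (sin 280°·cos 31°, cos 280°·cos 31°, −sin 31°), v₂ = (sin 215°·cos 14°, cos 215°·cos 14°, −sin 14°).
n = v₁ × v₂ = (-0.445, 0.082, 0.754) (taken with n_z > 0).
True dip = arccos(n_z / |n|) = arccos(0.8572) = 31.0°.
Dip direction = azimuth of (n_x, n_y) = atan2(-0.445, 0.082) = 280°.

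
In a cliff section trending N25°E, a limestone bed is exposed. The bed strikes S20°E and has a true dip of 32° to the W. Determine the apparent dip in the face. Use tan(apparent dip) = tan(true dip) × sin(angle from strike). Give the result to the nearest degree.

24°

The section lies 45° from the strike.
tan(apparent dip) = tan 32° · sin 45° = 0.4418
apparent dip = arctan 0.4418 = 23.84°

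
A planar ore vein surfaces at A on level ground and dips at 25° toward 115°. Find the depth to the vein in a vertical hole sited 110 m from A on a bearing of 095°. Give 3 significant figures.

The hole lies 20° from the dip direction, so the down-dip offset is 110 × cos 20° = 103.37 m.
Depth = down-dip offset × tan(dip) = 103.37 × tan 25° = 103.37 × 0.4663
Depth = 48.20 m

48.2 m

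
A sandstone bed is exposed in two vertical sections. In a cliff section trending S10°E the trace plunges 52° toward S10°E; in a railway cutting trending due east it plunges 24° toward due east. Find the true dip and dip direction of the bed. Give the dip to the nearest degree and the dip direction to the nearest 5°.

true dip 52°, dip direction 160°

Each apparent-dip line lies in the plane. As unit vectors (x east, y north, z up), v₁ plunges 52°→S10°E and v₂ plunges 24°→due east.
The plane normal is n = v₁ × v₂ ∝ (0.247, -0.676, 0.554).
Dip δ = arctan(|n_h|/n_z) = arctan(0.720/0.554) = 52.4°.
Dip direction = atan2(0.247, -0.676) = 160° (azimuth of n's horizontal projection).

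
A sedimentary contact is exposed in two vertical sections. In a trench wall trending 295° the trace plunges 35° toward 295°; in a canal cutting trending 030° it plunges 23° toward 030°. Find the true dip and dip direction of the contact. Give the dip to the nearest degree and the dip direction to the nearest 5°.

Represent each trace as a vector plunging at its apparent dip toward its trend (east-north-up frame): v₁ = (-0.742, 0.346, -0.574), v₂ = (0.460, 0.797, -0.391).
n = v₁ × v₂ = (-0.322, 0.554, 0.751) (taken with n_z > 0).
Dip δ = arctan(|n_h|/n_z) = arctan(0.641/0.751) = 40.5°.
The horizontal component of n points toward azimuth atan2(n_x, n_y) = 330°, the dip direction.

true dip 40°, dip direction 330°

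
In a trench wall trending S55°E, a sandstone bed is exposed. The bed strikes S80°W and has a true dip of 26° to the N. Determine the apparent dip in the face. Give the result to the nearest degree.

Angle between strike (S80°W) and section (S55°E): β = 45°.
tan α = tan 26° × sin 45° = 0.4877 × 0.7071 = 0.3449
apparent dip = arctan 0.3449 = 19.03°

19°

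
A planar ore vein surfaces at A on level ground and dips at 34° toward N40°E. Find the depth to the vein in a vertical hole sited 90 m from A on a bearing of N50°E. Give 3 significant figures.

The hole lies 10° from the dip direction, so the down-dip offset is 90 × cos 10° = 88.63 m.
Depth = down-dip offset × tan(dip) = 88.63 × tan 34° = 88.63 × 0.6745
Depth = 59.78 m

59.8 m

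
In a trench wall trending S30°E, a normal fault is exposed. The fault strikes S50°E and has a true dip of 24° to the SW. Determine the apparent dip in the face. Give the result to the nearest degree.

9°

The strike is S50°E and the section trends S30°E; the acute angle between them is β = 20°.
tan α = tan 24° × sin 20° = 0.4452 × 0.3420 = 0.1523
α = arctan(0.1523) = 8.66°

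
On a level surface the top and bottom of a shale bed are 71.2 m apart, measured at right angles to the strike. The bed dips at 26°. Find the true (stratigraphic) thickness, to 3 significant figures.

31.2 m

True thickness t = w · sin(dip) = 71.2 × sin 26°
t = 71.2 × 0.4384 = 31.212 m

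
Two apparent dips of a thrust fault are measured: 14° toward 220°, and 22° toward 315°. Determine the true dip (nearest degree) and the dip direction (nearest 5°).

Represent each trace as a vector plunging at its apparent dip toward its trend (east-north-up frame): v₁ = (-0.624, -0.743, -0.242), v₂ = (-0.656, 0.656, -0.375).
Cross product v₁ × v₂ gives the pole to the plane: n ∝ (-0.437, 0.075, 0.896).
Dip δ = arctan(|n_h|/n_z) = arctan(0.443/0.896) = 26.3°.
Dip direction = atan2(-0.437, 0.075) = 280° (azimuth of n's horizontal projection).

true dip 26°, dip direction 280°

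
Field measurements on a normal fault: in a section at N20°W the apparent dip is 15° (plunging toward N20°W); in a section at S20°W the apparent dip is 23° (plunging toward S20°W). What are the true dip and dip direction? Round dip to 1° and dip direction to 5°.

Each apparent-dip line lies in the plane. As unit vectors (x east, y north, z up), v₁ plunges 15°→N20°W and v₂ plunges 23°→S20°W.
Cross product v₁ × v₂ gives the pole to the plane: n ∝ (-0.579, -0.048, 0.572).
tan δ = √(n_x²+n_y²)/n_z = 0.580/0.572, so δ = 45.4°.
Dip direction = azimuth of (n_x, n_y) = atan2(-0.579, -0.048) = 265°.

true dip 45°, dip direction 265°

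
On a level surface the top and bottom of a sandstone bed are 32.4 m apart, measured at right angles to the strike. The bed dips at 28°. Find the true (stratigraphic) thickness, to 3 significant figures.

15.2 m

True thickness t = w · sin(dip) = 32.4 × sin 28°
t = 32.4 × 0.4695 = 15.211 m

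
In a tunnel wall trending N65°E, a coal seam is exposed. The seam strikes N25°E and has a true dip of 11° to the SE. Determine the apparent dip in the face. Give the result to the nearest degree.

Angle between strike (N25°E) and section (N65°E): β = 40°.
tan α = tan 11° × sin 40° = 0.1944 × 0.6428 = 0.1249
α = arctan(0.1249) = 7.12°

7°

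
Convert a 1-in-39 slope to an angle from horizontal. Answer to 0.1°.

tan θ = 1/39 = 0.0256
θ = arctan(0.0256) = 1.47°

1.5°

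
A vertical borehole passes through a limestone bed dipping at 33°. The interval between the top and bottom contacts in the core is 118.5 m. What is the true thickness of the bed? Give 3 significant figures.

True thickness t = h · cos(dip) = 118.5 × cos 33°
t = 118.5 × 0.8387 = 99.382 m

99.4 m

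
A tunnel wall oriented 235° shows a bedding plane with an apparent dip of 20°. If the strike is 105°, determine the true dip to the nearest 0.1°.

β = acute angle between strike 105° and section 235° = 50°.
tan(true dip) = tan 20° / sin 50° = 0.4751
true dip = arctan 0.4751 = 25.41°

25.4°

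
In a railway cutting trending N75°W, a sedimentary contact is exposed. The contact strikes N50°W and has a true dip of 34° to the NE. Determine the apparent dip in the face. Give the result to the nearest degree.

16°

The strike is N50°W and the section trends N75°W; the acute angle between them is β = 25°.
tan(apparent dip) = tan 34° · sin 25° = 0.2851
α = arctan(0.2851) = 15.91°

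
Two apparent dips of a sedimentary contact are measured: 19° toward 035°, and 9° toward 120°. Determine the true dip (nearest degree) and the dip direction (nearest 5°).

true dip 20°, dip direction 055°

The two traces are lines in the plane: v₁ = (sin 35°·cos 19°, cos 35°·cos 19°, −sin 19°), v₂ = (sin 120°·cos 9°, cos 120°·cos 9°, −sin 9°).
The plane normal is n = v₁ × v₂ ∝ (0.282, 0.194, 0.930).
Dip δ = arctan(|n_h|/n_z) = arctan(0.342/0.930) = 20.2°.
The horizontal component of n points toward azimuth atan2(n_x, n_y) = 56°, the dip direction.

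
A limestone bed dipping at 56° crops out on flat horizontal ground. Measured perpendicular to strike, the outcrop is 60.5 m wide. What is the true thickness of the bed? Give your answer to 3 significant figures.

True thickness t = w · sin(dip) = 60.5 × sin 56°
t = 60.5 × 0.8290 = 50.157 m

50.2 m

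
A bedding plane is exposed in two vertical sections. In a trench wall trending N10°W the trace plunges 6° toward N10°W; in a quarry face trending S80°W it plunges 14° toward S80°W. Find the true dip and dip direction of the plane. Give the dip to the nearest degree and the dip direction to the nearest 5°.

Each apparent-dip line lies in the plane. As unit vectors (x east, y north, z up), v₁ plunges 6°→N10°W and v₂ plunges 14°→S80°W.
Cross product v₁ × v₂ gives the pole to the plane: n ∝ (-0.255, 0.058, 0.965).
tan δ = √(n_x²+n_y²)/n_z = 0.261/0.965, so δ = 15.1°.
The horizontal component of n points toward azimuth atan2(n_x, n_y) = 283°, the dip direction.

true dip 15°, dip direction 285°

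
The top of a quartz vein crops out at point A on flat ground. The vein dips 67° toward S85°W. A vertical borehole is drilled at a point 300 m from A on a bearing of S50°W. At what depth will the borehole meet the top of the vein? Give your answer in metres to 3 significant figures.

579 m

The hole lies 35° from the dip direction, so the down-dip offset is 300 × cos 35° = 245.75 m.
Depth = down-dip offset × tan(dip) = 245.75 × tan 67° = 245.75 × 2.3559
Depth = 578.94 m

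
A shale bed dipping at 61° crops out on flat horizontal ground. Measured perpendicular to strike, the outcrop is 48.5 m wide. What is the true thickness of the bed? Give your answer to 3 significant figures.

42.4 m

True thickness t = w · sin(dip) = 48.5 × sin 61°
t = 48.5 × 0.8746 = 42.419 m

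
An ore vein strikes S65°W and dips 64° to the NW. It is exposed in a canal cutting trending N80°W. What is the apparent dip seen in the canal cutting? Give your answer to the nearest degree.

The strike is S65°W and the section trends N80°W; the acute angle between them is β = 35°.
tan(apparent dip) = tan 64° · sin 35° = 1.1760
α = arctan(1.1760) = 49.62°

50°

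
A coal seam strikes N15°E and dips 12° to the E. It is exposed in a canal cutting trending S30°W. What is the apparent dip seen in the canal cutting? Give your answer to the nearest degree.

Angle between strike (N15°E) and section (S30°W): β = 15°.
tan α = tan 12° × sin 15° = 0.2126 × 0.2588 = 0.0550
apparent dip = arctan 0.0550 = 3.15°

3°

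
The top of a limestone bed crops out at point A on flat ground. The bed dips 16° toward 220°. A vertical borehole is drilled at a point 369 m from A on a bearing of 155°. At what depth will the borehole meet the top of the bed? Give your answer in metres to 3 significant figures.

44.7 m

The hole lies 65° from the dip direction, so the down-dip offset is 369 × cos 65° = 155.95 m.
Depth = down-dip offset × tan(dip) = 155.95 × tan 16° = 155.95 × 0.2867
Depth = 44.72 m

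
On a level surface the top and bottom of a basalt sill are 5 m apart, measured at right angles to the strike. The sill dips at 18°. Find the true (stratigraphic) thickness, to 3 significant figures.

1.55 m

True thickness t = w · sin(dip) = 5 × sin 18°
t = 5 × 0.3090 = 1.545 m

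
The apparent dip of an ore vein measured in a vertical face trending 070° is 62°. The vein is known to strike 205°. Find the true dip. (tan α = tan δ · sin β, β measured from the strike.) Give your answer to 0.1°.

β = acute angle between strike 205° and section 070° = 45°.
tan δ = tan α / sin β = tan 62° / sin 45° = 1.8807 / 0.7071 = 2.6597
true dip = arctan 2.6597 = 69.39°

69.4°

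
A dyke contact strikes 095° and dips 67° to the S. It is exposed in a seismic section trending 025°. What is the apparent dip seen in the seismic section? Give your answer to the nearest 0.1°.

The strike is 095° and the section trends 025°; the acute angle between them is β = 70°.
tan α = tan 67° × sin 70° = 2.3559 × 0.9397 = 2.2138
apparent dip = arctan 2.2138 = 65.69°

65.7°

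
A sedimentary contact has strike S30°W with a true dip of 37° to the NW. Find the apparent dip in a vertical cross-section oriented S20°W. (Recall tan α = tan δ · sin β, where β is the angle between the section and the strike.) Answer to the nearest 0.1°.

7.5°

Angle between strike (S30°W) and section (S20°W): β = 10°.
tan(apparent dip) = tan 37° · sin 10° = 0.1309
α = arctan(0.1309) = 7.45°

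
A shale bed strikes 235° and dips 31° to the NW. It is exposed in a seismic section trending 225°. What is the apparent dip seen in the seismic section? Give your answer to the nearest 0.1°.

Angle between strike (235°) and section (225°): β = 10°.
tan α = tan 31° × sin 10° = 0.6009 × 0.1736 = 0.1043
apparent dip = arctan 0.1043 = 5.96°

6.0°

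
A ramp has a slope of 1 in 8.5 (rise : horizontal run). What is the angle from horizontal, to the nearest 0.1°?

tan θ = 1/8.5 = 0.1176
θ = arctan(0.1176) = 6.71°

6.7°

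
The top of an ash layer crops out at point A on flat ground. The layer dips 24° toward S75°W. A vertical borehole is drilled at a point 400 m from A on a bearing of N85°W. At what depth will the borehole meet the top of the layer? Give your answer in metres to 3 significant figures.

167 m

The hole lies 20° from the dip direction, so the down-dip offset is 400 × cos 20° = 375.88 m.
Depth = down-dip offset × tan(dip) = 375.88 × tan 24° = 375.88 × 0.4452
Depth = 167.35 m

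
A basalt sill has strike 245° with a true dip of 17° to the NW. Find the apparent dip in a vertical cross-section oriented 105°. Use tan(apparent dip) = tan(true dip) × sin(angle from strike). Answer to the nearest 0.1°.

The strike is 245° and the section trends 105°; the acute angle between them is β = 40°.
tan α = tan 17° × sin 40° = 0.3057 × 0.6428 = 0.1965
apparent dip = arctan 0.1965 = 11.12°

11.1°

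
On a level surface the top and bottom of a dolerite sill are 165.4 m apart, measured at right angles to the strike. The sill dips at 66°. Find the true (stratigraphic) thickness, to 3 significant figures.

True thickness t = w · sin(dip) = 165.4 × sin 66°
t = 165.4 × 0.9135 = 151.100 m

151 m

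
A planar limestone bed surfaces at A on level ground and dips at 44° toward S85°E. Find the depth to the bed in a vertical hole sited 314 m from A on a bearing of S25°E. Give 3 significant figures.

The hole lies 60° from the dip direction, so the down-dip offset is 314 × cos 60° = 157.00 m.
Depth = down-dip offset × tan(dip) = 157.00 × tan 44° = 157.00 × 0.9657
Depth = 151.61 m

152 m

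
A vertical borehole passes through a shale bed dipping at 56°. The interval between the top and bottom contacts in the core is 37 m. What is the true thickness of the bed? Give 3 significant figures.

True thickness t = h · cos(dip) = 37 × cos 56°
t = 37 × 0.5592 = 20.690 m

20.7 m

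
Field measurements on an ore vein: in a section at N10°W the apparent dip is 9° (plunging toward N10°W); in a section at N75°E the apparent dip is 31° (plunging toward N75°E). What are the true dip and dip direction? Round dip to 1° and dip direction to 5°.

true dip 31°, dip direction 065°

Represent each trace as a vector plunging at its apparent dip toward its trend (east-north-up frame): v₁ = (-0.172, 0.973, -0.156), v₂ = (0.828, 0.222, -0.515).
n = v₁ × v₂ = (0.466, 0.218, 0.843) (taken with n_z > 0).
Dip δ = arctan(|n_h|/n_z) = arctan(0.515/0.843) = 31.4°.
Dip direction = atan2(0.466, 0.218) = 65° (azimuth of n's horizontal projection).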